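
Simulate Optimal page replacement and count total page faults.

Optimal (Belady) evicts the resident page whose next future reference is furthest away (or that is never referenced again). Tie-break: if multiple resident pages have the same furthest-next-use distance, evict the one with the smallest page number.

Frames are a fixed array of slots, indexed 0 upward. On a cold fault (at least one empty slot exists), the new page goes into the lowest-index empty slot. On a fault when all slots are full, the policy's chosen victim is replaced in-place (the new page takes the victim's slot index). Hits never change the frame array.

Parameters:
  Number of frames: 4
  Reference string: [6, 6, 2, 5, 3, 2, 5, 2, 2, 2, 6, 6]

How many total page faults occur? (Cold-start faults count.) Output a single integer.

Answer: 4

Derivation:
Step 0: ref 6 → FAULT, frames=[6,-,-,-]
Step 1: ref 6 → HIT, frames=[6,-,-,-]
Step 2: ref 2 → FAULT, frames=[6,2,-,-]
Step 3: ref 5 → FAULT, frames=[6,2,5,-]
Step 4: ref 3 → FAULT, frames=[6,2,5,3]
Step 5: ref 2 → HIT, frames=[6,2,5,3]
Step 6: ref 5 → HIT, frames=[6,2,5,3]
Step 7: ref 2 → HIT, frames=[6,2,5,3]
Step 8: ref 2 → HIT, frames=[6,2,5,3]
Step 9: ref 2 → HIT, frames=[6,2,5,3]
Step 10: ref 6 → HIT, frames=[6,2,5,3]
Step 11: ref 6 → HIT, frames=[6,2,5,3]
Total faults: 4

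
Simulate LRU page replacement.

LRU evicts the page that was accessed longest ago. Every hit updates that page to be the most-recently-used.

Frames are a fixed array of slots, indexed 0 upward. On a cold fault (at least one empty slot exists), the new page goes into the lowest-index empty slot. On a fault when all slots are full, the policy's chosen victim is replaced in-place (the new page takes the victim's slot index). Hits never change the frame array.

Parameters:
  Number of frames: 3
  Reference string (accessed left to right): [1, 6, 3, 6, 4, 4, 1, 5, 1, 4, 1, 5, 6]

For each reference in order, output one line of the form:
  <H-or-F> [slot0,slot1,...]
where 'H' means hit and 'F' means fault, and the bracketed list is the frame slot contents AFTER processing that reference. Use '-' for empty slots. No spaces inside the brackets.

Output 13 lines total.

F [1,-,-]
F [1,6,-]
F [1,6,3]
H [1,6,3]
F [4,6,3]
H [4,6,3]
F [4,6,1]
F [4,5,1]
H [4,5,1]
H [4,5,1]
H [4,5,1]
H [4,5,1]
F [6,5,1]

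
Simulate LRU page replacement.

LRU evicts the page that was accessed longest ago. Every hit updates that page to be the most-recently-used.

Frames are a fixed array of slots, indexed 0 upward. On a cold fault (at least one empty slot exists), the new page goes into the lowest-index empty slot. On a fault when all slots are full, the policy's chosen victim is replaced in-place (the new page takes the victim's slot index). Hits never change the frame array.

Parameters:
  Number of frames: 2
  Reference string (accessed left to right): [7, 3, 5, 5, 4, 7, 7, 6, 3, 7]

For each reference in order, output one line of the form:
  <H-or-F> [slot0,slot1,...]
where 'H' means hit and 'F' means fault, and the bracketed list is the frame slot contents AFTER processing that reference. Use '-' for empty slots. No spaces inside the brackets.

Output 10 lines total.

F [7,-]
F [7,3]
F [5,3]
H [5,3]
F [5,4]
F [7,4]
H [7,4]
F [7,6]
F [3,6]
F [3,7]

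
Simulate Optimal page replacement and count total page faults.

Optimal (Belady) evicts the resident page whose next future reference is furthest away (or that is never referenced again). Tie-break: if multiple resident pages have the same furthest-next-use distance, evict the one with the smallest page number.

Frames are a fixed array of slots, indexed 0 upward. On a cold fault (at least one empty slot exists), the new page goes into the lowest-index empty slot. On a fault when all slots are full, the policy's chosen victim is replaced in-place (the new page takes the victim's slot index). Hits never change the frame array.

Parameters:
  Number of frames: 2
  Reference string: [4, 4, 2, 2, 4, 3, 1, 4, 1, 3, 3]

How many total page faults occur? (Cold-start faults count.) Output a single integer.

Step 0: ref 4 → FAULT, frames=[4,-]
Step 1: ref 4 → HIT, frames=[4,-]
Step 2: ref 2 → FAULT, frames=[4,2]
Step 3: ref 2 → HIT, frames=[4,2]
Step 4: ref 4 → HIT, frames=[4,2]
Step 5: ref 3 → FAULT (evict 2), frames=[4,3]
Step 6: ref 1 → FAULT (evict 3), frames=[4,1]
Step 7: ref 4 → HIT, frames=[4,1]
Step 8: ref 1 → HIT, frames=[4,1]
Step 9: ref 3 → FAULT (evict 1), frames=[4,3]
Step 10: ref 3 → HIT, frames=[4,3]
Total faults: 5

Answer: 5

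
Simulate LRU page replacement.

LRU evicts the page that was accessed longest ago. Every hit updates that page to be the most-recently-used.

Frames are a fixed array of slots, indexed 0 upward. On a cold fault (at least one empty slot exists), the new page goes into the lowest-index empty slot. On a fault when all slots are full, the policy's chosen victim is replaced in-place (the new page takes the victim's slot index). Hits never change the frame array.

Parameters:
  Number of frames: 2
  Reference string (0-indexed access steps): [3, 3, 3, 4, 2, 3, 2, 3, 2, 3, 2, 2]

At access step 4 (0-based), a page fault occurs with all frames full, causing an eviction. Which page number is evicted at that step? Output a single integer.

Answer: 3

Derivation:
Step 0: ref 3 -> FAULT, frames=[3,-]
Step 1: ref 3 -> HIT, frames=[3,-]
Step 2: ref 3 -> HIT, frames=[3,-]
Step 3: ref 4 -> FAULT, frames=[3,4]
Step 4: ref 2 -> FAULT, evict 3, frames=[2,4]
At step 4: evicted page 3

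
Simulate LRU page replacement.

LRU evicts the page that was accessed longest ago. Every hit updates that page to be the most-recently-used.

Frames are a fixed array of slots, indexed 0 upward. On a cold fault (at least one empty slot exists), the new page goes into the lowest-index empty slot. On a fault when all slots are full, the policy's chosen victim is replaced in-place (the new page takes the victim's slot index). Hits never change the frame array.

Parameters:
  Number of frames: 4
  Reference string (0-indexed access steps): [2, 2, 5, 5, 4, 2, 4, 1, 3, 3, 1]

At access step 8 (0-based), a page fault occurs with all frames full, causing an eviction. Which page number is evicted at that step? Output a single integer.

Step 0: ref 2 -> FAULT, frames=[2,-,-,-]
Step 1: ref 2 -> HIT, frames=[2,-,-,-]
Step 2: ref 5 -> FAULT, frames=[2,5,-,-]
Step 3: ref 5 -> HIT, frames=[2,5,-,-]
Step 4: ref 4 -> FAULT, frames=[2,5,4,-]
Step 5: ref 2 -> HIT, frames=[2,5,4,-]
Step 6: ref 4 -> HIT, frames=[2,5,4,-]
Step 7: ref 1 -> FAULT, frames=[2,5,4,1]
Step 8: ref 3 -> FAULT, evict 5, frames=[2,3,4,1]
At step 8: evicted page 5

Answer: 5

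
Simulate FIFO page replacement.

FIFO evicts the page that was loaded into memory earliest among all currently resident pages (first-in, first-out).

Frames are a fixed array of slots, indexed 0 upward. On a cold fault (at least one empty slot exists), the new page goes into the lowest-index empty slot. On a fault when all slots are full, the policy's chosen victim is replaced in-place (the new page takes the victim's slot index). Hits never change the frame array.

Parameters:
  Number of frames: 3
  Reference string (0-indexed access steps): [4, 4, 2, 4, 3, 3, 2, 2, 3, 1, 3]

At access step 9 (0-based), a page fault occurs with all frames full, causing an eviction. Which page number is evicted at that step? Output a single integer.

Step 0: ref 4 -> FAULT, frames=[4,-,-]
Step 1: ref 4 -> HIT, frames=[4,-,-]
Step 2: ref 2 -> FAULT, frames=[4,2,-]
Step 3: ref 4 -> HIT, frames=[4,2,-]
Step 4: ref 3 -> FAULT, frames=[4,2,3]
Step 5: ref 3 -> HIT, frames=[4,2,3]
Step 6: ref 2 -> HIT, frames=[4,2,3]
Step 7: ref 2 -> HIT, frames=[4,2,3]
Step 8: ref 3 -> HIT, frames=[4,2,3]
Step 9: ref 1 -> FAULT, evict 4, frames=[1,2,3]
At step 9: evicted page 4

Answer: 4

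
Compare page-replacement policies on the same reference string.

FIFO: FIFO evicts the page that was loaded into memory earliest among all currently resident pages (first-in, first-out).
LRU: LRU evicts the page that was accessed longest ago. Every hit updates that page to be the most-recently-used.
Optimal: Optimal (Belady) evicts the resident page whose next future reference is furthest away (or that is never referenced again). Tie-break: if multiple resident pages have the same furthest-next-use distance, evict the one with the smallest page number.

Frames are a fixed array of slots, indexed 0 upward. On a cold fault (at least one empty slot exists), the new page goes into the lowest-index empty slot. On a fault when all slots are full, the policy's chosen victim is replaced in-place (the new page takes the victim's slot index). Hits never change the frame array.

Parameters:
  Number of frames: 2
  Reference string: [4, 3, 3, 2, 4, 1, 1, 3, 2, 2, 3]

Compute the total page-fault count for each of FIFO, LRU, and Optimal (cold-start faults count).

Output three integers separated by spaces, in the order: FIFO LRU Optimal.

--- FIFO ---
  step 0: ref 4 -> FAULT, frames=[4,-] (faults so far: 1)
  step 1: ref 3 -> FAULT, frames=[4,3] (faults so far: 2)
  step 2: ref 3 -> HIT, frames=[4,3] (faults so far: 2)
  step 3: ref 2 -> FAULT, evict 4, frames=[2,3] (faults so far: 3)
  step 4: ref 4 -> FAULT, evict 3, frames=[2,4] (faults so far: 4)
  step 5: ref 1 -> FAULT, evict 2, frames=[1,4] (faults so far: 5)
  step 6: ref 1 -> HIT, frames=[1,4] (faults so far: 5)
  step 7: ref 3 -> FAULT, evict 4, frames=[1,3] (faults so far: 6)
  step 8: ref 2 -> FAULT, evict 1, frames=[2,3] (faults so far: 7)
  step 9: ref 2 -> HIT, frames=[2,3] (faults so far: 7)
  step 10: ref 3 -> HIT, frames=[2,3] (faults so far: 7)
  FIFO total faults: 7
--- LRU ---
  step 0: ref 4 -> FAULT, frames=[4,-] (faults so far: 1)
  step 1: ref 3 -> FAULT, frames=[4,3] (faults so far: 2)
  step 2: ref 3 -> HIT, frames=[4,3] (faults so far: 2)
  step 3: ref 2 -> FAULT, evict 4, frames=[2,3] (faults so far: 3)
  step 4: ref 4 -> FAULT, evict 3, frames=[2,4] (faults so far: 4)
  step 5: ref 1 -> FAULT, evict 2, frames=[1,4] (faults so far: 5)
  step 6: ref 1 -> HIT, frames=[1,4] (faults so far: 5)
  step 7: ref 3 -> FAULT, evict 4, frames=[1,3] (faults so far: 6)
  step 8: ref 2 -> FAULT, evict 1, frames=[2,3] (faults so far: 7)
  step 9: ref 2 -> HIT, frames=[2,3] (faults so far: 7)
  step 10: ref 3 -> HIT, frames=[2,3] (faults so far: 7)
  LRU total faults: 7
--- Optimal ---
  step 0: ref 4 -> FAULT, frames=[4,-] (faults so far: 1)
  step 1: ref 3 -> FAULT, frames=[4,3] (faults so far: 2)
  step 2: ref 3 -> HIT, frames=[4,3] (faults so far: 2)
  step 3: ref 2 -> FAULT, evict 3, frames=[4,2] (faults so far: 3)
  step 4: ref 4 -> HIT, frames=[4,2] (faults so far: 3)
  step 5: ref 1 -> FAULT, evict 4, frames=[1,2] (faults so far: 4)
  step 6: ref 1 -> HIT, frames=[1,2] (faults so far: 4)
  step 7: ref 3 -> FAULT, evict 1, frames=[3,2] (faults so far: 5)
  step 8: ref 2 -> HIT, frames=[3,2] (faults so far: 5)
  step 9: ref 2 -> HIT, frames=[3,2] (faults so far: 5)
  step 10: ref 3 -> HIT, frames=[3,2] (faults so far: 5)
  Optimal total faults: 5

Answer: 7 7 5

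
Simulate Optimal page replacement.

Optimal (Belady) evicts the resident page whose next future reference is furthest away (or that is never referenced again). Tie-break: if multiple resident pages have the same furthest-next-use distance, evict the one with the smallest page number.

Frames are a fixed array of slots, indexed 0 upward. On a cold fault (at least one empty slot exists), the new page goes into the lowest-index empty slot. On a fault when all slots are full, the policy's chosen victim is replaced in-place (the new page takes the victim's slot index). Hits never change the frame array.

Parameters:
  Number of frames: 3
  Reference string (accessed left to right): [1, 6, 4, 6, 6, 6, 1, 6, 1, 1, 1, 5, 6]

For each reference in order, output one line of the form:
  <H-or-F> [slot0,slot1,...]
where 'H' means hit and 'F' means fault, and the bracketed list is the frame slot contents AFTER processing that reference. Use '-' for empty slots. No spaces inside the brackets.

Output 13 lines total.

F [1,-,-]
F [1,6,-]
F [1,6,4]
H [1,6,4]
H [1,6,4]
H [1,6,4]
H [1,6,4]
H [1,6,4]
H [1,6,4]
H [1,6,4]
H [1,6,4]
F [5,6,4]
H [5,6,4]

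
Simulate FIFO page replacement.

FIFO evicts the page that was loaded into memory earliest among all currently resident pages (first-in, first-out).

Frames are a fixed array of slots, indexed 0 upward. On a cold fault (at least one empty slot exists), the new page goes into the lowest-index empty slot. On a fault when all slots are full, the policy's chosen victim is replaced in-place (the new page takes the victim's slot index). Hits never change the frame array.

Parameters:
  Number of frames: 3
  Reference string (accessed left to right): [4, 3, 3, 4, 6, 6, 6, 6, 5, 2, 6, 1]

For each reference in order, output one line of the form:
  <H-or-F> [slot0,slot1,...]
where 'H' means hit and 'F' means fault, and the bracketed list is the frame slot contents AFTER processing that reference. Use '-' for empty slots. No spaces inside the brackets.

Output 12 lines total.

F [4,-,-]
F [4,3,-]
H [4,3,-]
H [4,3,-]
F [4,3,6]
H [4,3,6]
H [4,3,6]
H [4,3,6]
F [5,3,6]
F [5,2,6]
H [5,2,6]
F [5,2,1]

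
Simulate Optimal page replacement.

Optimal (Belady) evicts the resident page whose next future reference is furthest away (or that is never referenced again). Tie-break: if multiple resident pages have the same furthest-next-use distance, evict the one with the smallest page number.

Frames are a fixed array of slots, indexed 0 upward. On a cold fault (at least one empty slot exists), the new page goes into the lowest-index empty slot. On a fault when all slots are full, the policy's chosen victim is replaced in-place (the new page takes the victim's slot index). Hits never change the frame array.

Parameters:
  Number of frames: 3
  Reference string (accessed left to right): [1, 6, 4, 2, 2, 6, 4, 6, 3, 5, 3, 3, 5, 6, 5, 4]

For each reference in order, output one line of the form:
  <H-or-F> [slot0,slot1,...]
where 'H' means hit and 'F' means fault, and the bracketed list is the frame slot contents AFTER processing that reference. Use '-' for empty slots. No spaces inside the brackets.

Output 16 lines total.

F [1,-,-]
F [1,6,-]
F [1,6,4]
F [2,6,4]
H [2,6,4]
H [2,6,4]
H [2,6,4]
H [2,6,4]
F [3,6,4]
F [3,6,5]
H [3,6,5]
H [3,6,5]
H [3,6,5]
H [3,6,5]
H [3,6,5]
F [4,6,5]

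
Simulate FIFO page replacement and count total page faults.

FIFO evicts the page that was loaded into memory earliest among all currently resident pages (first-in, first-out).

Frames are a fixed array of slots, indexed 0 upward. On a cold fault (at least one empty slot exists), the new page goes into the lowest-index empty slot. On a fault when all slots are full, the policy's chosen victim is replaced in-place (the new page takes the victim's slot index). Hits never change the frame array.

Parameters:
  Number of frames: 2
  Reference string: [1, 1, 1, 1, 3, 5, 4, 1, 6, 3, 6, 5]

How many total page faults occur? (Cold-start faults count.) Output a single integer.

Step 0: ref 1 → FAULT, frames=[1,-]
Step 1: ref 1 → HIT, frames=[1,-]
Step 2: ref 1 → HIT, frames=[1,-]
Step 3: ref 1 → HIT, frames=[1,-]
Step 4: ref 3 → FAULT, frames=[1,3]
Step 5: ref 5 → FAULT (evict 1), frames=[5,3]
Step 6: ref 4 → FAULT (evict 3), frames=[5,4]
Step 7: ref 1 → FAULT (evict 5), frames=[1,4]
Step 8: ref 6 → FAULT (evict 4), frames=[1,6]
Step 9: ref 3 → FAULT (evict 1), frames=[3,6]
Step 10: ref 6 → HIT, frames=[3,6]
Step 11: ref 5 → FAULT (evict 6), frames=[3,5]
Total faults: 8

Answer: 8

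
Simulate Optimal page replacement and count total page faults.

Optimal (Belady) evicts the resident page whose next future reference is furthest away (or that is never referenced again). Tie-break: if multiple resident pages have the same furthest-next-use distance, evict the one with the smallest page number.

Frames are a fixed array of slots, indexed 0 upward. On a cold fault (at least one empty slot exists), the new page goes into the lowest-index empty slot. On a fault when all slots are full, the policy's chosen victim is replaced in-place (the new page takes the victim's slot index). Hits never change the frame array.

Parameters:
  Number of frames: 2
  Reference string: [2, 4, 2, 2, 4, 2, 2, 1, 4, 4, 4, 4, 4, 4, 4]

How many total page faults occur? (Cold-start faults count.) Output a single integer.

Step 0: ref 2 → FAULT, frames=[2,-]
Step 1: ref 4 → FAULT, frames=[2,4]
Step 2: ref 2 → HIT, frames=[2,4]
Step 3: ref 2 → HIT, frames=[2,4]
Step 4: ref 4 → HIT, frames=[2,4]
Step 5: ref 2 → HIT, frames=[2,4]
Step 6: ref 2 → HIT, frames=[2,4]
Step 7: ref 1 → FAULT (evict 2), frames=[1,4]
Step 8: ref 4 → HIT, frames=[1,4]
Step 9: ref 4 → HIT, frames=[1,4]
Step 10: ref 4 → HIT, frames=[1,4]
Step 11: ref 4 → HIT, frames=[1,4]
Step 12: ref 4 → HIT, frames=[1,4]
Step 13: ref 4 → HIT, frames=[1,4]
Step 14: ref 4 → HIT, frames=[1,4]
Total faults: 3

Answer: 3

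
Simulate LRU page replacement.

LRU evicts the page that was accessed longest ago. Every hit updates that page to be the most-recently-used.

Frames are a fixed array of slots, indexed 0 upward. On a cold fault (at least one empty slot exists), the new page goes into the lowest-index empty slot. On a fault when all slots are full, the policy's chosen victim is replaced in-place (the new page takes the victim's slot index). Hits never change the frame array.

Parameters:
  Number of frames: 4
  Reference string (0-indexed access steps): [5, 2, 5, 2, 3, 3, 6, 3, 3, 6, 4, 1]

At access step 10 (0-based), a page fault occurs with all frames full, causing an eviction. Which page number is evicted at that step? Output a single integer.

Step 0: ref 5 -> FAULT, frames=[5,-,-,-]
Step 1: ref 2 -> FAULT, frames=[5,2,-,-]
Step 2: ref 5 -> HIT, frames=[5,2,-,-]
Step 3: ref 2 -> HIT, frames=[5,2,-,-]
Step 4: ref 3 -> FAULT, frames=[5,2,3,-]
Step 5: ref 3 -> HIT, frames=[5,2,3,-]
Step 6: ref 6 -> FAULT, frames=[5,2,3,6]
Step 7: ref 3 -> HIT, frames=[5,2,3,6]
Step 8: ref 3 -> HIT, frames=[5,2,3,6]
Step 9: ref 6 -> HIT, frames=[5,2,3,6]
Step 10: ref 4 -> FAULT, evict 5, frames=[4,2,3,6]
At step 10: evicted page 5

Answer: 5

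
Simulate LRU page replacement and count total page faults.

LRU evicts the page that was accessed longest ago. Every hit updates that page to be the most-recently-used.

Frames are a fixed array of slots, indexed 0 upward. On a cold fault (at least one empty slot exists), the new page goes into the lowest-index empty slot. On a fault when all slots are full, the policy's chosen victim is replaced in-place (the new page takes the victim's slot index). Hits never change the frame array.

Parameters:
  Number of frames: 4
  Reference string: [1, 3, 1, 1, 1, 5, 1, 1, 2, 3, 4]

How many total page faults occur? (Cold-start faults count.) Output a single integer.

Step 0: ref 1 → FAULT, frames=[1,-,-,-]
Step 1: ref 3 → FAULT, frames=[1,3,-,-]
Step 2: ref 1 → HIT, frames=[1,3,-,-]
Step 3: ref 1 → HIT, frames=[1,3,-,-]
Step 4: ref 1 → HIT, frames=[1,3,-,-]
Step 5: ref 5 → FAULT, frames=[1,3,5,-]
Step 6: ref 1 → HIT, frames=[1,3,5,-]
Step 7: ref 1 → HIT, frames=[1,3,5,-]
Step 8: ref 2 → FAULT, frames=[1,3,5,2]
Step 9: ref 3 → HIT, frames=[1,3,5,2]
Step 10: ref 4 → FAULT (evict 5), frames=[1,3,4,2]
Total faults: 5

Answer: 5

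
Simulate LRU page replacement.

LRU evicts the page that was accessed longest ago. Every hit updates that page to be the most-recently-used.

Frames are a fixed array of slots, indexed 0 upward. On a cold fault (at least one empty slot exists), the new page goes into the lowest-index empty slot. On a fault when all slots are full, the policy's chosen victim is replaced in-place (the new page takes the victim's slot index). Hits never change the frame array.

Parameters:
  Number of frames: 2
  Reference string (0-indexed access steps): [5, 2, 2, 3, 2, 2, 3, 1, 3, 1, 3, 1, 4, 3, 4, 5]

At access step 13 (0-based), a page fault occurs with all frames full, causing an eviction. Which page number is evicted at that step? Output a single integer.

Step 0: ref 5 -> FAULT, frames=[5,-]
Step 1: ref 2 -> FAULT, frames=[5,2]
Step 2: ref 2 -> HIT, frames=[5,2]
Step 3: ref 3 -> FAULT, evict 5, frames=[3,2]
Step 4: ref 2 -> HIT, frames=[3,2]
Step 5: ref 2 -> HIT, frames=[3,2]
Step 6: ref 3 -> HIT, frames=[3,2]
Step 7: ref 1 -> FAULT, evict 2, frames=[3,1]
Step 8: ref 3 -> HIT, frames=[3,1]
Step 9: ref 1 -> HIT, frames=[3,1]
Step 10: ref 3 -> HIT, frames=[3,1]
Step 11: ref 1 -> HIT, frames=[3,1]
Step 12: ref 4 -> FAULT, evict 3, frames=[4,1]
Step 13: ref 3 -> FAULT, evict 1, frames=[4,3]
At step 13: evicted page 1

Answer: 1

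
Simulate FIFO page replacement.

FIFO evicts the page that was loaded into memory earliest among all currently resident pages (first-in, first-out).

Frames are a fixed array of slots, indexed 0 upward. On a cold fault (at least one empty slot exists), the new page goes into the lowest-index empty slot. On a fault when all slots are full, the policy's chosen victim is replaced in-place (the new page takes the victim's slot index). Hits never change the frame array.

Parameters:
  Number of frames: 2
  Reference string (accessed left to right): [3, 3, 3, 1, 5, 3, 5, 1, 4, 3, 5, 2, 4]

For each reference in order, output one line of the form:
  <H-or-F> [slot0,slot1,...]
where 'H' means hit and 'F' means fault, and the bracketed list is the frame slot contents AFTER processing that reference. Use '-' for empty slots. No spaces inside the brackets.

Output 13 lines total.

F [3,-]
H [3,-]
H [3,-]
F [3,1]
F [5,1]
F [5,3]
H [5,3]
F [1,3]
F [1,4]
F [3,4]
F [3,5]
F [2,5]
F [2,4]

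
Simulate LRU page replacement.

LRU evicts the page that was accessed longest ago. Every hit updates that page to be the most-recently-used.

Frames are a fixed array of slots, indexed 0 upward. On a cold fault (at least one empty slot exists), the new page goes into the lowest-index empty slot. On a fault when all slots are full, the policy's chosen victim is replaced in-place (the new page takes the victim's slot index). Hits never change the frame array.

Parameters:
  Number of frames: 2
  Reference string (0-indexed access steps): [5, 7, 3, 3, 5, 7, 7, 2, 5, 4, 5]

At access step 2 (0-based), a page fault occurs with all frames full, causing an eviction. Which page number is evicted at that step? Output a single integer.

Step 0: ref 5 -> FAULT, frames=[5,-]
Step 1: ref 7 -> FAULT, frames=[5,7]
Step 2: ref 3 -> FAULT, evict 5, frames=[3,7]
At step 2: evicted page 5

Answer: 5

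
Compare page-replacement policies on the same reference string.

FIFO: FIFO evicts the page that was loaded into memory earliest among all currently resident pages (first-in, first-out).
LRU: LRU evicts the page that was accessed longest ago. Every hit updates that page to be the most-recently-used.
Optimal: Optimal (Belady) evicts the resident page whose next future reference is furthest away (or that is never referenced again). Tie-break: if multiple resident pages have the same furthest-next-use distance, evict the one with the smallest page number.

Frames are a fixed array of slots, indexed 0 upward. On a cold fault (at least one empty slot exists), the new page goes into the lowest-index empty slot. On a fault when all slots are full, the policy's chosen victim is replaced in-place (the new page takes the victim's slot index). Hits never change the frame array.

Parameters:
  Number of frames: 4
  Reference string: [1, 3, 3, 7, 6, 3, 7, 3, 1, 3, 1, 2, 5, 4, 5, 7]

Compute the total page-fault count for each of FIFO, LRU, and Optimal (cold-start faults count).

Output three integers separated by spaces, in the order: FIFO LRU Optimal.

Answer: 8 8 7

Derivation:
--- FIFO ---
  step 0: ref 1 -> FAULT, frames=[1,-,-,-] (faults so far: 1)
  step 1: ref 3 -> FAULT, frames=[1,3,-,-] (faults so far: 2)
  step 2: ref 3 -> HIT, frames=[1,3,-,-] (faults so far: 2)
  step 3: ref 7 -> FAULT, frames=[1,3,7,-] (faults so far: 3)
  step 4: ref 6 -> FAULT, frames=[1,3,7,6] (faults so far: 4)
  step 5: ref 3 -> HIT, frames=[1,3,7,6] (faults so far: 4)
  step 6: ref 7 -> HIT, frames=[1,3,7,6] (faults so far: 4)
  step 7: ref 3 -> HIT, frames=[1,3,7,6] (faults so far: 4)
  step 8: ref 1 -> HIT, frames=[1,3,7,6] (faults so far: 4)
  step 9: ref 3 -> HIT, frames=[1,3,7,6] (faults so far: 4)
  step 10: ref 1 -> HIT, frames=[1,3,7,6] (faults so far: 4)
  step 11: ref 2 -> FAULT, evict 1, frames=[2,3,7,6] (faults so far: 5)
  step 12: ref 5 -> FAULT, evict 3, frames=[2,5,7,6] (faults so far: 6)
  step 13: ref 4 -> FAULT, evict 7, frames=[2,5,4,6] (faults so far: 7)
  step 14: ref 5 -> HIT, frames=[2,5,4,6] (faults so far: 7)
  step 15: ref 7 -> FAULT, evict 6, frames=[2,5,4,7] (faults so far: 8)
  FIFO total faults: 8
--- LRU ---
  step 0: ref 1 -> FAULT, frames=[1,-,-,-] (faults so far: 1)
  step 1: ref 3 -> FAULT, frames=[1,3,-,-] (faults so far: 2)
  step 2: ref 3 -> HIT, frames=[1,3,-,-] (faults so far: 2)
  step 3: ref 7 -> FAULT, frames=[1,3,7,-] (faults so far: 3)
  step 4: ref 6 -> FAULT, frames=[1,3,7,6] (faults so far: 4)
  step 5: ref 3 -> HIT, frames=[1,3,7,6] (faults so far: 4)
  step 6: ref 7 -> HIT, frames=[1,3,7,6] (faults so far: 4)
  step 7: ref 3 -> HIT, frames=[1,3,7,6] (faults so far: 4)
  step 8: ref 1 -> HIT, frames=[1,3,7,6] (faults so far: 4)
  step 9: ref 3 -> HIT, frames=[1,3,7,6] (faults so far: 4)
  step 10: ref 1 -> HIT, frames=[1,3,7,6] (faults so far: 4)
  step 11: ref 2 -> FAULT, evict 6, frames=[1,3,7,2] (faults so far: 5)
  step 12: ref 5 -> FAULT, evict 7, frames=[1,3,5,2] (faults so far: 6)
  step 13: ref 4 -> FAULT, evict 3, frames=[1,4,5,2] (faults so far: 7)
  step 14: ref 5 -> HIT, frames=[1,4,5,2] (faults so far: 7)
  step 15: ref 7 -> FAULT, evict 1, frames=[7,4,5,2] (faults so far: 8)
  LRU total faults: 8
--- Optimal ---
  step 0: ref 1 -> FAULT, frames=[1,-,-,-] (faults so far: 1)
  step 1: ref 3 -> FAULT, frames=[1,3,-,-] (faults so far: 2)
  step 2: ref 3 -> HIT, frames=[1,3,-,-] (faults so far: 2)
  step 3: ref 7 -> FAULT, frames=[1,3,7,-] (faults so far: 3)
  step 4: ref 6 -> FAULT, frames=[1,3,7,6] (faults so far: 4)
  step 5: ref 3 -> HIT, frames=[1,3,7,6] (faults so far: 4)
  step 6: ref 7 -> HIT, frames=[1,3,7,6] (faults so far: 4)
  step 7: ref 3 -> HIT, frames=[1,3,7,6] (faults so far: 4)
  step 8: ref 1 -> HIT, frames=[1,3,7,6] (faults so far: 4)
  step 9: ref 3 -> HIT, frames=[1,3,7,6] (faults so far: 4)
  step 10: ref 1 -> HIT, frames=[1,3,7,6] (faults so far: 4)
  step 11: ref 2 -> FAULT, evict 1, frames=[2,3,7,6] (faults so far: 5)
  step 12: ref 5 -> FAULT, evict 2, frames=[5,3,7,6] (faults so far: 6)
  step 13: ref 4 -> FAULT, evict 3, frames=[5,4,7,6] (faults so far: 7)
  step 14: ref 5 -> HIT, frames=[5,4,7,6] (faults so far: 7)
  step 15: ref 7 -> HIT, frames=[5,4,7,6] (faults so far: 7)
  Optimal total faults: 7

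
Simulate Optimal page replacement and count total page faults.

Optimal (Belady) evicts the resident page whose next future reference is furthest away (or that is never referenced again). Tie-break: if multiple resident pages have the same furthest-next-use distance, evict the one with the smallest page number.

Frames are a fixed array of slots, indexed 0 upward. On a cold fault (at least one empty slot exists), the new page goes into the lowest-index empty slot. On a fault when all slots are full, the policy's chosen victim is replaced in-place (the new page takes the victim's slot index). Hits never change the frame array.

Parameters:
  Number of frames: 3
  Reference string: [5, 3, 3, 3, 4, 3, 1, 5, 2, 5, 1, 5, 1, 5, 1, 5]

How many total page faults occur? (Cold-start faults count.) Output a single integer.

Answer: 5

Derivation:
Step 0: ref 5 → FAULT, frames=[5,-,-]
Step 1: ref 3 → FAULT, frames=[5,3,-]
Step 2: ref 3 → HIT, frames=[5,3,-]
Step 3: ref 3 → HIT, frames=[5,3,-]
Step 4: ref 4 → FAULT, frames=[5,3,4]
Step 5: ref 3 → HIT, frames=[5,3,4]
Step 6: ref 1 → FAULT (evict 3), frames=[5,1,4]
Step 7: ref 5 → HIT, frames=[5,1,4]
Step 8: ref 2 → FAULT (evict 4), frames=[5,1,2]
Step 9: ref 5 → HIT, frames=[5,1,2]
Step 10: ref 1 → HIT, frames=[5,1,2]
Step 11: ref 5 → HIT, frames=[5,1,2]
Step 12: ref 1 → HIT, frames=[5,1,2]
Step 13: ref 5 → HIT, frames=[5,1,2]
Step 14: ref 1 → HIT, frames=[5,1,2]
Step 15: ref 5 → HIT, frames=[5,1,2]
Total faults: 5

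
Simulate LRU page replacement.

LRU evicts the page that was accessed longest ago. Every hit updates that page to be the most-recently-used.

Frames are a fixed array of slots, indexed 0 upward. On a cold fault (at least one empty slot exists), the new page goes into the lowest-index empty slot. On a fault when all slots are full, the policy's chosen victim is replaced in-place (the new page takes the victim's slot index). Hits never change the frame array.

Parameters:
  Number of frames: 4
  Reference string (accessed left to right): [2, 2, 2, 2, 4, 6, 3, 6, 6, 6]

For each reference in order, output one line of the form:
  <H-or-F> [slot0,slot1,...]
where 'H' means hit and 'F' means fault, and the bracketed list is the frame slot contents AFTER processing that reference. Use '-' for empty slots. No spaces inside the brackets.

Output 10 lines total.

F [2,-,-,-]
H [2,-,-,-]
H [2,-,-,-]
H [2,-,-,-]
F [2,4,-,-]
F [2,4,6,-]
F [2,4,6,3]
H [2,4,6,3]
H [2,4,6,3]
H [2,4,6,3]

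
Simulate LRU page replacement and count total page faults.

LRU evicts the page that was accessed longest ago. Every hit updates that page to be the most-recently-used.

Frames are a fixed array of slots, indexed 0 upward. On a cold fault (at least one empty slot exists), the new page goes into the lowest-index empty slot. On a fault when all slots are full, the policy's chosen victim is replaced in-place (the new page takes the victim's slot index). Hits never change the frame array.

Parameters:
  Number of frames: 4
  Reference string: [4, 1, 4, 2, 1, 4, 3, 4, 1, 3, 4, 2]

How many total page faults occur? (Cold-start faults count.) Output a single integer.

Step 0: ref 4 → FAULT, frames=[4,-,-,-]
Step 1: ref 1 → FAULT, frames=[4,1,-,-]
Step 2: ref 4 → HIT, frames=[4,1,-,-]
Step 3: ref 2 → FAULT, frames=[4,1,2,-]
Step 4: ref 1 → HIT, frames=[4,1,2,-]
Step 5: ref 4 → HIT, frames=[4,1,2,-]
Step 6: ref 3 → FAULT, frames=[4,1,2,3]
Step 7: ref 4 → HIT, frames=[4,1,2,3]
Step 8: ref 1 → HIT, frames=[4,1,2,3]
Step 9: ref 3 → HIT, frames=[4,1,2,3]
Step 10: ref 4 → HIT, frames=[4,1,2,3]
Step 11: ref 2 → HIT, frames=[4,1,2,3]
Total faults: 4

Answer: 4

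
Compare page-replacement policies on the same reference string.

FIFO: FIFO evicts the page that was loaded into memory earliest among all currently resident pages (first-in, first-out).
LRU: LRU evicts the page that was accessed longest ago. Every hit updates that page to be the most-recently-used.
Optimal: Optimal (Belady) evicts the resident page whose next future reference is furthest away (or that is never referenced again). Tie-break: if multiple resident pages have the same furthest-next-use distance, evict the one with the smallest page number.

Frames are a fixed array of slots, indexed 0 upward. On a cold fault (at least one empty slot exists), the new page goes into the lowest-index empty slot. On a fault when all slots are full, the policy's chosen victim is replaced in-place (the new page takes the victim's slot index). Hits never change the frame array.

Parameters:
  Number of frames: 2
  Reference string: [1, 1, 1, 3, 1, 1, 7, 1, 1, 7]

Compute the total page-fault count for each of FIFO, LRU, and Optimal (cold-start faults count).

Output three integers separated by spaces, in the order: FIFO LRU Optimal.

--- FIFO ---
  step 0: ref 1 -> FAULT, frames=[1,-] (faults so far: 1)
  step 1: ref 1 -> HIT, frames=[1,-] (faults so far: 1)
  step 2: ref 1 -> HIT, frames=[1,-] (faults so far: 1)
  step 3: ref 3 -> FAULT, frames=[1,3] (faults so far: 2)
  step 4: ref 1 -> HIT, frames=[1,3] (faults so far: 2)
  step 5: ref 1 -> HIT, frames=[1,3] (faults so far: 2)
  step 6: ref 7 -> FAULT, evict 1, frames=[7,3] (faults so far: 3)
  step 7: ref 1 -> FAULT, evict 3, frames=[7,1] (faults so far: 4)
  step 8: ref 1 -> HIT, frames=[7,1] (faults so far: 4)
  step 9: ref 7 -> HIT, frames=[7,1] (faults so far: 4)
  FIFO total faults: 4
--- LRU ---
  step 0: ref 1 -> FAULT, frames=[1,-] (faults so far: 1)
  step 1: ref 1 -> HIT, frames=[1,-] (faults so far: 1)
  step 2: ref 1 -> HIT, frames=[1,-] (faults so far: 1)
  step 3: ref 3 -> FAULT, frames=[1,3] (faults so far: 2)
  step 4: ref 1 -> HIT, frames=[1,3] (faults so far: 2)
  step 5: ref 1 -> HIT, frames=[1,3] (faults so far: 2)
  step 6: ref 7 -> FAULT, evict 3, frames=[1,7] (faults so far: 3)
  step 7: ref 1 -> HIT, frames=[1,7] (faults so far: 3)
  step 8: ref 1 -> HIT, frames=[1,7] (faults so far: 3)
  step 9: ref 7 -> HIT, frames=[1,7] (faults so far: 3)
  LRU total faults: 3
--- Optimal ---
  step 0: ref 1 -> FAULT, frames=[1,-] (faults so far: 1)
  step 1: ref 1 -> HIT, frames=[1,-] (faults so far: 1)
  step 2: ref 1 -> HIT, frames=[1,-] (faults so far: 1)
  step 3: ref 3 -> FAULT, frames=[1,3] (faults so far: 2)
  step 4: ref 1 -> HIT, frames=[1,3] (faults so far: 2)
  step 5: ref 1 -> HIT, frames=[1,3] (faults so far: 2)
  step 6: ref 7 -> FAULT, evict 3, frames=[1,7] (faults so far: 3)
  step 7: ref 1 -> HIT, frames=[1,7] (faults so far: 3)
  step 8: ref 1 -> HIT, frames=[1,7] (faults so far: 3)
  step 9: ref 7 -> HIT, frames=[1,7] (faults so far: 3)
  Optimal total faults: 3

Answer: 4 3 3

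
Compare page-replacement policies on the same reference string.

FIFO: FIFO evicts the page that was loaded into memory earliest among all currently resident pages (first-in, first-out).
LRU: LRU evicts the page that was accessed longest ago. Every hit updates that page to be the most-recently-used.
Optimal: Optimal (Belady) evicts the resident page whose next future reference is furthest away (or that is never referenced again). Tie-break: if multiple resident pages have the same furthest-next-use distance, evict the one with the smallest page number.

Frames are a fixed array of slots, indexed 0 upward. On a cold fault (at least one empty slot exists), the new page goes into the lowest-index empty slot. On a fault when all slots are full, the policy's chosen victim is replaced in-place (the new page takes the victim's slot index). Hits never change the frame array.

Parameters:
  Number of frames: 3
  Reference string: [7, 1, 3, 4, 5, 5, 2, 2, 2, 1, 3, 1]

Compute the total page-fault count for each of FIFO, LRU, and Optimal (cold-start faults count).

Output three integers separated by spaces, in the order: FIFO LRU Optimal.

Answer: 8 8 6

Derivation:
--- FIFO ---
  step 0: ref 7 -> FAULT, frames=[7,-,-] (faults so far: 1)
  step 1: ref 1 -> FAULT, frames=[7,1,-] (faults so far: 2)
  step 2: ref 3 -> FAULT, frames=[7,1,3] (faults so far: 3)
  step 3: ref 4 -> FAULT, evict 7, frames=[4,1,3] (faults so far: 4)
  step 4: ref 5 -> FAULT, evict 1, frames=[4,5,3] (faults so far: 5)
  step 5: ref 5 -> HIT, frames=[4,5,3] (faults so far: 5)
  step 6: ref 2 -> FAULT, evict 3, frames=[4,5,2] (faults so far: 6)
  step 7: ref 2 -> HIT, frames=[4,5,2] (faults so far: 6)
  step 8: ref 2 -> HIT, frames=[4,5,2] (faults so far: 6)
  step 9: ref 1 -> FAULT, evict 4, frames=[1,5,2] (faults so far: 7)
  step 10: ref 3 -> FAULT, evict 5, frames=[1,3,2] (faults so far: 8)
  step 11: ref 1 -> HIT, frames=[1,3,2] (faults so far: 8)
  FIFO total faults: 8
--- LRU ---
  step 0: ref 7 -> FAULT, frames=[7,-,-] (faults so far: 1)
  step 1: ref 1 -> FAULT, frames=[7,1,-] (faults so far: 2)
  step 2: ref 3 -> FAULT, frames=[7,1,3] (faults so far: 3)
  step 3: ref 4 -> FAULT, evict 7, frames=[4,1,3] (faults so far: 4)
  step 4: ref 5 -> FAULT, evict 1, frames=[4,5,3] (faults so far: 5)
  step 5: ref 5 -> HIT, frames=[4,5,3] (faults so far: 5)
  step 6: ref 2 -> FAULT, evict 3, frames=[4,5,2] (faults so far: 6)
  step 7: ref 2 -> HIT, frames=[4,5,2] (faults so far: 6)
  step 8: ref 2 -> HIT, frames=[4,5,2] (faults so far: 6)
  step 9: ref 1 -> FAULT, evict 4, frames=[1,5,2] (faults so far: 7)
  step 10: ref 3 -> FAULT, evict 5, frames=[1,3,2] (faults so far: 8)
  step 11: ref 1 -> HIT, frames=[1,3,2] (faults so far: 8)
  LRU total faults: 8
--- Optimal ---
  step 0: ref 7 -> FAULT, frames=[7,-,-] (faults so far: 1)
  step 1: ref 1 -> FAULT, frames=[7,1,-] (faults so far: 2)
  step 2: ref 3 -> FAULT, frames=[7,1,3] (faults so far: 3)
  step 3: ref 4 -> FAULT, evict 7, frames=[4,1,3] (faults so far: 4)
  step 4: ref 5 -> FAULT, evict 4, frames=[5,1,3] (faults so far: 5)
  step 5: ref 5 -> HIT, frames=[5,1,3] (faults so far: 5)
  step 6: ref 2 -> FAULT, evict 5, frames=[2,1,3] (faults so far: 6)
  step 7: ref 2 -> HIT, frames=[2,1,3] (faults so far: 6)
  step 8: ref 2 -> HIT, frames=[2,1,3] (faults so far: 6)
  step 9: ref 1 -> HIT, frames=[2,1,3] (faults so far: 6)
  step 10: ref 3 -> HIT, frames=[2,1,3] (faults so far: 6)
  step 11: ref 1 -> HIT, frames=[2,1,3] (faults so far: 6)
  Optimal total faults: 6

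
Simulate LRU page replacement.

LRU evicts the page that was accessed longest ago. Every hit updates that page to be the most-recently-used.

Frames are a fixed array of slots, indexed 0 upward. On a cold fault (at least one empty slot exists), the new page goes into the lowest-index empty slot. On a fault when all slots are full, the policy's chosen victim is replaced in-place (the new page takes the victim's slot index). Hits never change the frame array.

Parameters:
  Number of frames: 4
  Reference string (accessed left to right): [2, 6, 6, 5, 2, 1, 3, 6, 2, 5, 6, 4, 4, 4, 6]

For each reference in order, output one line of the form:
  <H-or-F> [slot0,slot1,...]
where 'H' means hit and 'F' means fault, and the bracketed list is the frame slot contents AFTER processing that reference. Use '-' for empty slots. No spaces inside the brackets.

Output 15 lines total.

F [2,-,-,-]
F [2,6,-,-]
H [2,6,-,-]
F [2,6,5,-]
H [2,6,5,-]
F [2,6,5,1]
F [2,3,5,1]
F [2,3,6,1]
H [2,3,6,1]
F [2,3,6,5]
H [2,3,6,5]
F [2,4,6,5]
H [2,4,6,5]
H [2,4,6,5]
H [2,4,6,5]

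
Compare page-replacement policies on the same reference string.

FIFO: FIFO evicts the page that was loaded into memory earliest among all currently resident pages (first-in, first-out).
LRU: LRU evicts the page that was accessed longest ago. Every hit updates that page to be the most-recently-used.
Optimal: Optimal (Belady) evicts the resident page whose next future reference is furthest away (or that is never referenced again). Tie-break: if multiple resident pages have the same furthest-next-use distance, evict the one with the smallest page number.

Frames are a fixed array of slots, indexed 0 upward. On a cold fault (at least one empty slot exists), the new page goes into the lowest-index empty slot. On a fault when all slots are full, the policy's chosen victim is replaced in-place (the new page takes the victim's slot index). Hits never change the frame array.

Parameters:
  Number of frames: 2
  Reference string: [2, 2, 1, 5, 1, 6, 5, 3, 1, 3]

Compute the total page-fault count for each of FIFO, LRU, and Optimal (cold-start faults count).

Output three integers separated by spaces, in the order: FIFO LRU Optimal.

--- FIFO ---
  step 0: ref 2 -> FAULT, frames=[2,-] (faults so far: 1)
  step 1: ref 2 -> HIT, frames=[2,-] (faults so far: 1)
  step 2: ref 1 -> FAULT, frames=[2,1] (faults so far: 2)
  step 3: ref 5 -> FAULT, evict 2, frames=[5,1] (faults so far: 3)
  step 4: ref 1 -> HIT, frames=[5,1] (faults so far: 3)
  step 5: ref 6 -> FAULT, evict 1, frames=[5,6] (faults so far: 4)
  step 6: ref 5 -> HIT, frames=[5,6] (faults so far: 4)
  step 7: ref 3 -> FAULT, evict 5, frames=[3,6] (faults so far: 5)
  step 8: ref 1 -> FAULT, evict 6, frames=[3,1] (faults so far: 6)
  step 9: ref 3 -> HIT, frames=[3,1] (faults so far: 6)
  FIFO total faults: 6
--- LRU ---
  step 0: ref 2 -> FAULT, frames=[2,-] (faults so far: 1)
  step 1: ref 2 -> HIT, frames=[2,-] (faults so far: 1)
  step 2: ref 1 -> FAULT, frames=[2,1] (faults so far: 2)
  step 3: ref 5 -> FAULT, evict 2, frames=[5,1] (faults so far: 3)
  step 4: ref 1 -> HIT, frames=[5,1] (faults so far: 3)
  step 5: ref 6 -> FAULT, evict 5, frames=[6,1] (faults so far: 4)
  step 6: ref 5 -> FAULT, evict 1, frames=[6,5] (faults so far: 5)
  step 7: ref 3 -> FAULT, evict 6, frames=[3,5] (faults so far: 6)
  step 8: ref 1 -> FAULT, evict 5, frames=[3,1] (faults so far: 7)
  step 9: ref 3 -> HIT, frames=[3,1] (faults so far: 7)
  LRU total faults: 7
--- Optimal ---
  step 0: ref 2 -> FAULT, frames=[2,-] (faults so far: 1)
  step 1: ref 2 -> HIT, frames=[2,-] (faults so far: 1)
  step 2: ref 1 -> FAULT, frames=[2,1] (faults so far: 2)
  step 3: ref 5 -> FAULT, evict 2, frames=[5,1] (faults so far: 3)
  step 4: ref 1 -> HIT, frames=[5,1] (faults so far: 3)
  step 5: ref 6 -> FAULT, evict 1, frames=[5,6] (faults so far: 4)
  step 6: ref 5 -> HIT, frames=[5,6] (faults so far: 4)
  step 7: ref 3 -> FAULT, evict 5, frames=[3,6] (faults so far: 5)
  step 8: ref 1 -> FAULT, evict 6, frames=[3,1] (faults so far: 6)
  step 9: ref 3 -> HIT, frames=[3,1] (faults so far: 6)
  Optimal total faults: 6

Answer: 6 7 6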